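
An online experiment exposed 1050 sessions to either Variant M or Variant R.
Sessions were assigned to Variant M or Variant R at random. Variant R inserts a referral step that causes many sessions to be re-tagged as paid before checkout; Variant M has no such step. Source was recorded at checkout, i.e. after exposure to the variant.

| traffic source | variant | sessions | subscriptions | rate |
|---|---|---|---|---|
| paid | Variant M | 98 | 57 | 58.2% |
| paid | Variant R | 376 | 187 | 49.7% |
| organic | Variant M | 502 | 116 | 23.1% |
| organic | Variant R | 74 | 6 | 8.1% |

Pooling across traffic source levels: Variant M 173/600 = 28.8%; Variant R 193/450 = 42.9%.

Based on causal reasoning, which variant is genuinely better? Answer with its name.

Variant R

The stratified and pooled comparisons disagree (Variant M wins within each traffic source; Variant R wins overall), so the answer turns on the causal role of traffic source.
Traffic source lies on the pathway variant → traffic source → outcome, so adjusting for it blocks the indirect effect. For the total causal effect of variant, use the unadjusted pooled rates.
Pooled: Variant M 28.8% vs Variant R 42.9%; Variant R is higher overall.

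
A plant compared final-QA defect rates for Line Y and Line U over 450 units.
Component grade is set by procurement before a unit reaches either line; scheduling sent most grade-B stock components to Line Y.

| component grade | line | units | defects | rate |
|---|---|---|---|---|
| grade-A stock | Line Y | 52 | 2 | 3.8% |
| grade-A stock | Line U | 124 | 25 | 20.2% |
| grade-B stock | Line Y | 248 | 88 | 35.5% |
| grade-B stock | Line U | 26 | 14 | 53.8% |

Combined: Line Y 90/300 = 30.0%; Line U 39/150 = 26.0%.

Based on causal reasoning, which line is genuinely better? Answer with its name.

Line Y

The stratified and pooled comparisons disagree (Line Y wins within each component grade; Line U wins overall), so the answer turns on the causal role of component grade.
Since component grade is a pre-existing factor (not a product of the line) and it affects the outcome on its own, it is a confounder. The stratified rates, not the pooled rate, identify the causal effect.
Within each level — grade-A stock: 3.8% vs 20.2%; grade-B stock: 35.5% vs 53.8% — Line Y is lower every time.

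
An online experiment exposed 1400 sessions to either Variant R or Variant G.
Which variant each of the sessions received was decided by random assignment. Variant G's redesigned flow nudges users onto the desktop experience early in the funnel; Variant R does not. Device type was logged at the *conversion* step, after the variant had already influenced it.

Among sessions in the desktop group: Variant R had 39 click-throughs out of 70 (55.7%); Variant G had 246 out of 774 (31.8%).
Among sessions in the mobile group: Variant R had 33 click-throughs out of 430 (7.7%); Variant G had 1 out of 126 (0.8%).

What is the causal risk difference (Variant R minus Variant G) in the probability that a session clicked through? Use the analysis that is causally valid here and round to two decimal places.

-0.13

The stratified and pooled comparisons disagree (Variant R wins within each device type; Variant G wins overall), so the answer turns on the causal role of device type.
Stratifying would compare variants among sessions the variants themselves sorted into device type groups — a form of selection on an intermediate. The unconditioned pooled rates give the total causal effect.
The causal difference is the pooled difference: 0.144 − 0.274 = -0.130.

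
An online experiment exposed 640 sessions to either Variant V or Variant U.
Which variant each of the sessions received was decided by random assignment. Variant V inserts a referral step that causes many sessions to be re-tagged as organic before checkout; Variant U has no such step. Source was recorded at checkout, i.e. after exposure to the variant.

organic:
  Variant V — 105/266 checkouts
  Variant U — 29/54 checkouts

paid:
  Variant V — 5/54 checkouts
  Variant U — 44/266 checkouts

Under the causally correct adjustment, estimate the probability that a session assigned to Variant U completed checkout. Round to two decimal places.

Variant U is higher inside every traffic source stratum but Variant V is higher in aggregate. Whether to stratify depends on how traffic source relates to the variant.
Stratifying would compare variants among sessions the variants themselves sorted into traffic source groups — a form of selection on an intermediate. The unconditioned pooled rates give the total causal effect.
So P(outcome | do(Variant U)) is just the pooled rate for Variant U: 73/320 = 0.228.

0.23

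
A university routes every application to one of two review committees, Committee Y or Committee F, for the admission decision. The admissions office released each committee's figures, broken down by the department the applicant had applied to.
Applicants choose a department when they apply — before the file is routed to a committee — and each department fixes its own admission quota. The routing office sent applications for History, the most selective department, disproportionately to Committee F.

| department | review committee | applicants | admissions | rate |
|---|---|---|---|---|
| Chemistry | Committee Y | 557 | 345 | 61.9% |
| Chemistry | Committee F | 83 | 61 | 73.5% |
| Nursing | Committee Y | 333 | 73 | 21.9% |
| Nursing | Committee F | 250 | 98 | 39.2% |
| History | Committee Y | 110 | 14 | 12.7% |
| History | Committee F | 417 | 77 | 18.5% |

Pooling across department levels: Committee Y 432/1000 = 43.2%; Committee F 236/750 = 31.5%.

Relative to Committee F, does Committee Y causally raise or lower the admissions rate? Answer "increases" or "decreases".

decreases

The department-specific comparison favours Committee F throughout, but the pooled figures favour Committee Y. The question is whether to condition on department.
Department satisfies the back-door criterion: it is not a descendant of the review committee, and it blocks the spurious path from review committee to outcome. Adjusting for it (i.e., using the within-department rates) gives the causal effect.
Within each level — Chemistry: 61.9% vs 73.5%; Nursing: 21.9% vs 39.2%; History: 12.7% vs 18.5% — Committee F is higher every time.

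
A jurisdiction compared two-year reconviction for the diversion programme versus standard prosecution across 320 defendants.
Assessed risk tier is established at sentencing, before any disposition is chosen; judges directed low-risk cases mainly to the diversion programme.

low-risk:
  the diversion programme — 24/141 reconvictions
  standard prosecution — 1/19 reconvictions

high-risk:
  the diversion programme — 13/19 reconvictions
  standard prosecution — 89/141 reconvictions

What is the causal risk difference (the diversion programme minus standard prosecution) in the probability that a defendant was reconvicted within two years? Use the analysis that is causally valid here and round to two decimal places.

+0.09

Assessed risk tier satisfies the back-door criterion: it is not a descendant of the disposition, and it blocks the spurious path from disposition to outcome. Adjusting for it (i.e., using the within-assessed risk tier rates) gives the causal effect.
Adjusting over the population distribution of assessed risk tier: 0.500·(0.170−0.053) + 0.500·(0.684−0.631) = +0.085.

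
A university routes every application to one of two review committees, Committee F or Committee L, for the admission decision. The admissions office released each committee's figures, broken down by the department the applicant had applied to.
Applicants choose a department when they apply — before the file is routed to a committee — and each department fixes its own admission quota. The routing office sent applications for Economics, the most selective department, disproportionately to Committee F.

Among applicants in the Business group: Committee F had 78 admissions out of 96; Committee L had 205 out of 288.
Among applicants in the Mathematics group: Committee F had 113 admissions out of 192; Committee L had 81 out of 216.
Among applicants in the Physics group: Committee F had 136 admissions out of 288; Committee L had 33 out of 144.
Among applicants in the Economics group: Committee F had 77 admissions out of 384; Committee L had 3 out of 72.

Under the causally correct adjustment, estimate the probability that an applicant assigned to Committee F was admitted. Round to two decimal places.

0.50

Department is set before the review committee has any effect — it is not caused by the review committee — and it independently drives the outcome. That makes it a confounder, so the causal comparison is within department levels.
Standardising Committee F to the population department mix: 0.229·78/96 + 0.243·113/192 + 0.257·136/288 + 0.271·77/384 = 0.505.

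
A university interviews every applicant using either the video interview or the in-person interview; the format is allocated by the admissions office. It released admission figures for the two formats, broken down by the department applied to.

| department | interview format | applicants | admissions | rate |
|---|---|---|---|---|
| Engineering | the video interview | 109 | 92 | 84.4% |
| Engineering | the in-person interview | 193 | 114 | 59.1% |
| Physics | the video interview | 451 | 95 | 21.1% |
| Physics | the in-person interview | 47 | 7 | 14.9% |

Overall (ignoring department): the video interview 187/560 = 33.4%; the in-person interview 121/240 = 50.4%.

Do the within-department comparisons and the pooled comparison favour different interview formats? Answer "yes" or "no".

yes

Within each department level (Engineering 84.4% vs 59.1%; Physics 21.1% vs 14.9%), the video interview has the higher rate every time. Pooled: 33.4% vs 50.4% — the in-person interview has the higher rate overall. The two comparisons disagree.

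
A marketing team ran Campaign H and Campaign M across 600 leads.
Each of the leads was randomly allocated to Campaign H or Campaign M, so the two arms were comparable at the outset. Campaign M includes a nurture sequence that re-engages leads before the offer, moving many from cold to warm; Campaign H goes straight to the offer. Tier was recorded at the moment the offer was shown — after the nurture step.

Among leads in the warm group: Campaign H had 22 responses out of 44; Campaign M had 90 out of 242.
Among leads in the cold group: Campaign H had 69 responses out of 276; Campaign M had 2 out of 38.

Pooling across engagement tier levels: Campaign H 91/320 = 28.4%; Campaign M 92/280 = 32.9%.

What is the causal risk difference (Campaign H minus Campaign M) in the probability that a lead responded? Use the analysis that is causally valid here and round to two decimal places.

-0.04

The engagement tier-specific comparison favours Campaign H throughout, but the pooled figures favour Campaign M. The question is whether to condition on engagement tier.
Engagement tier is downstream of the campaign. One should not condition on a consequence of treatment, so the overall rates are the right comparison.
The causal difference is the pooled difference: 0.284 − 0.329 = -0.044.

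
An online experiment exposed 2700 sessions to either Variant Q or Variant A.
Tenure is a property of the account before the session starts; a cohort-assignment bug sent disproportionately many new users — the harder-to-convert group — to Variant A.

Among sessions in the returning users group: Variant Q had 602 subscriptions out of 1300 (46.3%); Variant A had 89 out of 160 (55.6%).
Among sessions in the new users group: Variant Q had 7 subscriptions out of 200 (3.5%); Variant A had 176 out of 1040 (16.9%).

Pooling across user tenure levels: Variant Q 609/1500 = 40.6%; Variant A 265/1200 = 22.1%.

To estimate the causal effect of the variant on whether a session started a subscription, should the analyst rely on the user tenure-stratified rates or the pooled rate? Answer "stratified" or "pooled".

Nothing the variant does changes user tenure; the imbalance is an allocation artefact. With user tenure also predicting the outcome, the pooled figure is confounded, and the within-stratum comparison is the causal one.
Within each level — returning users: 46.3% vs 55.6%; new users: 3.5% vs 16.9% — Variant A is higher every time.

stratified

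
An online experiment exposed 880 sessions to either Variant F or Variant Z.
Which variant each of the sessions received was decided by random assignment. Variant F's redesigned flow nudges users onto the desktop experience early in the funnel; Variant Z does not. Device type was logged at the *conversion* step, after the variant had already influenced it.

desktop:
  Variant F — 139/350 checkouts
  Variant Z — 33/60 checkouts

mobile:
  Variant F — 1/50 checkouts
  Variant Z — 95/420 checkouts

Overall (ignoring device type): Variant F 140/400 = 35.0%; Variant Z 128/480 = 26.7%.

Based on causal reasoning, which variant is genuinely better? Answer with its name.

Variant F

Within every device type level Variant Z has the higher rate, yet pooled Variant F does — Simpson's reversal.
The distribution of device type is itself part of what the variant does — it is an intermediate outcome. Holding it fixed would remove that part of the effect; the total effect is the pooled difference.
Pooled: Variant F 35.0% vs Variant Z 26.7%; Variant F is higher overall.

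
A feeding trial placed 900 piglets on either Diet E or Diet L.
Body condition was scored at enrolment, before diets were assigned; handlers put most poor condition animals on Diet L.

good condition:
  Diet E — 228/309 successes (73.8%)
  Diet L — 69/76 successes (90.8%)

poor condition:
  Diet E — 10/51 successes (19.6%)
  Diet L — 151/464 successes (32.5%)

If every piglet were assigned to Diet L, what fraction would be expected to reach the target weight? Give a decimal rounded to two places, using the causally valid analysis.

Within every starting body condition level Diet L has the higher rate, yet pooled Diet E does — Simpson's reversal.
The imbalance in starting body condition arose from how piglets were allocated, not from anything the diet did; and starting body condition independently affects the outcome. The pooled gap is confounded — condition on starting body condition.
Standardising Diet L to the population starting body condition mix: 0.428·69/76 + 0.572·151/464 = 0.575.

0.57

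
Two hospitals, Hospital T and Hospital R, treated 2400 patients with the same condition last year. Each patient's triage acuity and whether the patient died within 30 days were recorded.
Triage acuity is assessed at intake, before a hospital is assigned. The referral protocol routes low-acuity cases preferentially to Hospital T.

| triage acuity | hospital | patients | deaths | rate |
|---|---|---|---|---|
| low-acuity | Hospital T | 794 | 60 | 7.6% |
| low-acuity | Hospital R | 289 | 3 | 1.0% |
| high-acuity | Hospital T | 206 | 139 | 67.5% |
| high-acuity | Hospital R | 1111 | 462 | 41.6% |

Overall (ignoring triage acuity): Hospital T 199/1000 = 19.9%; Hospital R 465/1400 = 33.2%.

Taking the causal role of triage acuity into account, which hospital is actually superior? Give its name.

The triage acuity-specific comparison favours Hospital R throughout, but the pooled figures favour Hospital T. The question is whether to condition on triage acuity.
Triage acuity is set before the hospital has any effect — it is not caused by the hospital — and it independently drives the outcome. That makes it a confounder, so the causal comparison is within triage acuity levels.
Within each level — low-acuity: 7.6% vs 1.0%; high-acuity: 67.5% vs 41.6% — Hospital R is lower every time.

Hospital R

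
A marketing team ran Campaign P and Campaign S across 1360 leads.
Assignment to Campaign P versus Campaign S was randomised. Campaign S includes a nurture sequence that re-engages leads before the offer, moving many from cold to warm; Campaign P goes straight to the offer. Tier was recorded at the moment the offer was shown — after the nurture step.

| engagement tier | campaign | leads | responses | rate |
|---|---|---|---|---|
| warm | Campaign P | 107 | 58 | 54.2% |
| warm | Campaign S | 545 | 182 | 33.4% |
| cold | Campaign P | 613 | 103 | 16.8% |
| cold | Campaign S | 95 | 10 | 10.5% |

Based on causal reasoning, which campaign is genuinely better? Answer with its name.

Campaign S

Campaign P is higher inside every engagement tier stratum but Campaign S is higher in aggregate. Whether to stratify depends on how engagement tier relates to the campaign.
Because the campaign influences engagement tier, engagement tier is a post-treatment mediator, not a confounder. Stratifying on it would bias the estimate; the causal effect is the crude pooled difference.
Pooled: Campaign P 22.4% vs Campaign S 30.0%; Campaign S is higher overall.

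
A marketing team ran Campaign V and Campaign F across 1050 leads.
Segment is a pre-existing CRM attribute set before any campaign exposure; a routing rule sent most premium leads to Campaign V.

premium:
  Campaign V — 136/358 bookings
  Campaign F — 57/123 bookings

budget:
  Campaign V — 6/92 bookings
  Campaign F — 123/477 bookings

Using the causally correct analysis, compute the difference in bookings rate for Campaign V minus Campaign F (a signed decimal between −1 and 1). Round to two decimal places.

-0.14

The customer segment-specific comparison favours Campaign F throughout, but the pooled figures favour Campaign V. The question is whether to condition on customer segment.
Since customer segment is a pre-existing factor (not a product of the campaign) and it affects the outcome on its own, it is a confounder. The stratified rates, not the pooled rate, identify the causal effect.
Adjusting over the population distribution of customer segment: 0.458·(0.380−0.463) + 0.542·(0.065−0.258) = -0.143.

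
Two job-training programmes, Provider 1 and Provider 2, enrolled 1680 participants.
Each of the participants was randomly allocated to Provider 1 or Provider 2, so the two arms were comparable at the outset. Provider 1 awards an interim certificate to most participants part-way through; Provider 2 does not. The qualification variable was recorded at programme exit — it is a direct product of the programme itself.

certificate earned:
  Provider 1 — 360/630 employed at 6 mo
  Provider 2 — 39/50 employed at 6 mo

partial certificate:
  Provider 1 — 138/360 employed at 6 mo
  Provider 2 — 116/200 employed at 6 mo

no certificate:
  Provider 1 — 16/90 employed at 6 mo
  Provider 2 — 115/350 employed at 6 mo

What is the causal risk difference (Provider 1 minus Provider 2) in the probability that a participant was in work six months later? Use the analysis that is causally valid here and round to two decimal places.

+0.03

Provider 2 is higher inside every qualification attained during the programme stratum but Provider 1 is higher in aggregate. Whether to stratify depends on how qualification attained during the programme relates to the programme.
Because the programme influences qualification attained during the programme, qualification attained during the programme is a post-treatment mediator, not a confounder. Stratifying on it would bias the estimate; the causal effect is the crude pooled difference.
The causal difference is the pooled difference: 0.476 − 0.450 = +0.026.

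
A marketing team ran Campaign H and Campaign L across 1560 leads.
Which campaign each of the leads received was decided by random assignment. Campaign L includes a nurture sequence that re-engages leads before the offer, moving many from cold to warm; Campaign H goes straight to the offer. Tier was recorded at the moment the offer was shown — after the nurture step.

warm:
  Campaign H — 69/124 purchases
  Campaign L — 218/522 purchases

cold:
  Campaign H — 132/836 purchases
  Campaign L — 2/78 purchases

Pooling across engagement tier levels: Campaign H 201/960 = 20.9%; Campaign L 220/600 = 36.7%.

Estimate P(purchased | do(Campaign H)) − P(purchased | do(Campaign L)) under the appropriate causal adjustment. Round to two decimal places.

Campaign H is higher inside every engagement tier stratum but Campaign L is higher in aggregate. Whether to stratify depends on how engagement tier relates to the campaign.
Stratifying would compare campaigns among leads the campaigns themselves sorted into engagement tier groups — a form of selection on an intermediate. The unconditioned pooled rates give the total causal effect.
The causal difference is the pooled difference: 0.209 − 0.367 = -0.157.

-0.16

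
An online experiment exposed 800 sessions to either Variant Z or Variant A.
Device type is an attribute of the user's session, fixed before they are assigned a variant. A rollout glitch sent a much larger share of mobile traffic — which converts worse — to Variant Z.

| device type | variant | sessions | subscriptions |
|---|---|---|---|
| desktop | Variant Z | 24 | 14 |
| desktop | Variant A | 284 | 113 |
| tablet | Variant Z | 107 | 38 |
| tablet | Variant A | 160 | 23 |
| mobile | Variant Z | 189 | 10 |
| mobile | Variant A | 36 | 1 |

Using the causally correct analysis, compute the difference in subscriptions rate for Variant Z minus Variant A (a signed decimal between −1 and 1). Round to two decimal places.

+0.15

Variant Z is higher inside every device type stratum but Variant A is higher in aggregate. Whether to stratify depends on how device type relates to the variant.
Device type satisfies the back-door criterion: it is not a descendant of the variant, and it blocks the spurious path from variant to outcome. Adjusting for it (i.e., using the within-device type rates) gives the causal effect.
Adjusting over the population distribution of device type: 0.385·(0.583−0.398) + 0.334·(0.355−0.144) + 0.281·(0.053−0.028) = +0.149.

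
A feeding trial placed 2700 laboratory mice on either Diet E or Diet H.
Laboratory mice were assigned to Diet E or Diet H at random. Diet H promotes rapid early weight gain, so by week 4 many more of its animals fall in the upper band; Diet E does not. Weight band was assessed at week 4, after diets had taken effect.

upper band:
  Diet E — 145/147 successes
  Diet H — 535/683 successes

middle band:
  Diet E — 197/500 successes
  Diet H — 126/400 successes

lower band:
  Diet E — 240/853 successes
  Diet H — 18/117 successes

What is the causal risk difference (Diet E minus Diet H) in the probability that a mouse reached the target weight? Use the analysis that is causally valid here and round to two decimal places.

Within every week-4 weight band level Diet E has the higher rate, yet pooled Diet H does — Simpson's reversal.
Week-4 weight band lies on the pathway diet → week-4 weight band → outcome, so adjusting for it blocks the indirect effect. For the total causal effect of diet, use the unadjusted pooled rates.
The causal difference is the pooled difference: 0.388 − 0.566 = -0.178.

-0.18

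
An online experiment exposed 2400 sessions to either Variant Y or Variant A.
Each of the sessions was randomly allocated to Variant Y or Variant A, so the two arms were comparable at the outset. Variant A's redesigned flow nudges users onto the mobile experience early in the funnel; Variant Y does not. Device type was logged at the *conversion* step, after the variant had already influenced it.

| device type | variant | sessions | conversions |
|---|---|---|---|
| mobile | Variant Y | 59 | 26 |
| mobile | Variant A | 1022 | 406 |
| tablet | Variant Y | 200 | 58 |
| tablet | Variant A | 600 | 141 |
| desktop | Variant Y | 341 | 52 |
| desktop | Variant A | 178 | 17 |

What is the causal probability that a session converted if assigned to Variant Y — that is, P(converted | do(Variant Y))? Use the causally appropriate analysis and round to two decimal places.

The stratified and pooled comparisons disagree (Variant Y wins within each device type; Variant A wins overall), so the answer turns on the causal role of device type.
Device type is downstream of the variant. One should not condition on a consequence of treatment, so the overall rates are the right comparison.
So P(outcome | do(Variant Y)) is just the pooled rate for Variant Y: 136/600 = 0.227.

0.23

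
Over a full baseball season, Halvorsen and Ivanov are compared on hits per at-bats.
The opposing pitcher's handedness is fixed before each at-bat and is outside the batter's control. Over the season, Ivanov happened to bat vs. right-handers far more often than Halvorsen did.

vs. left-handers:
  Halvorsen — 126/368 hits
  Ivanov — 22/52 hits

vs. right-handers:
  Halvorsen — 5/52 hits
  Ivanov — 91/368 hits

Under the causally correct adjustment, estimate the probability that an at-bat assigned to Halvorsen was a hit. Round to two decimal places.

Within every pitcher handedness level Ivanov has the higher rate, yet pooled Halvorsen does — Simpson's reversal.
Here pitcher handedness is a common cause — it drives both which player a case falls under and the outcome. The crude comparison mixes populations; the stratum-specific rates are the causally relevant ones.
Standardising Halvorsen to the population pitcher handedness mix: 0.500·126/368 + 0.500·5/52 = 0.219.

0.22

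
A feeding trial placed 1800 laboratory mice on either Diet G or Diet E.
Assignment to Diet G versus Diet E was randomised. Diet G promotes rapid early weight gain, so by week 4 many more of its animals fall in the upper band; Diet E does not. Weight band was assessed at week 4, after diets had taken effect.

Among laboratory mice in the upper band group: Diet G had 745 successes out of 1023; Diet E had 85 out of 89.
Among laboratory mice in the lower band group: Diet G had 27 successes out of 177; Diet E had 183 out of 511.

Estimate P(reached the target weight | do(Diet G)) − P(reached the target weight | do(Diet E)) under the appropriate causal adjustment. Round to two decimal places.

The distribution of week-4 weight band is itself part of what the diet does — it is an intermediate outcome. Holding it fixed would remove that part of the effect; the total effect is the pooled difference.
The causal difference is the pooled difference: 0.643 − 0.447 = +0.197.

+0.20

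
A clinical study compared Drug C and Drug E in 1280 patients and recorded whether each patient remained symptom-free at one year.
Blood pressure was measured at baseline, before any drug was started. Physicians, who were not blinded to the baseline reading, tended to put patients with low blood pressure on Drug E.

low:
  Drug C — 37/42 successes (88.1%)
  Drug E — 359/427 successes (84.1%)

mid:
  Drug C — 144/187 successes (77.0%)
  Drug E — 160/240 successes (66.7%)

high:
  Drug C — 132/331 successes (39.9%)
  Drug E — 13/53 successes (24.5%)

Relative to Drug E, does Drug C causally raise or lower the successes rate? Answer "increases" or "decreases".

increases

The stratified and pooled comparisons disagree (Drug C wins within each blood pressure; Drug E wins overall), so the answer turns on the causal role of blood pressure.
Blood pressure is set before the drug has any effect — it is not caused by the drug — and it independently drives the outcome. That makes it a confounder, so the causal comparison is within blood pressure levels.
Within each level — low: 88.1% vs 84.1%; mid: 77.0% vs 66.7%; high: 39.9% vs 24.5% — Drug C is higher every time.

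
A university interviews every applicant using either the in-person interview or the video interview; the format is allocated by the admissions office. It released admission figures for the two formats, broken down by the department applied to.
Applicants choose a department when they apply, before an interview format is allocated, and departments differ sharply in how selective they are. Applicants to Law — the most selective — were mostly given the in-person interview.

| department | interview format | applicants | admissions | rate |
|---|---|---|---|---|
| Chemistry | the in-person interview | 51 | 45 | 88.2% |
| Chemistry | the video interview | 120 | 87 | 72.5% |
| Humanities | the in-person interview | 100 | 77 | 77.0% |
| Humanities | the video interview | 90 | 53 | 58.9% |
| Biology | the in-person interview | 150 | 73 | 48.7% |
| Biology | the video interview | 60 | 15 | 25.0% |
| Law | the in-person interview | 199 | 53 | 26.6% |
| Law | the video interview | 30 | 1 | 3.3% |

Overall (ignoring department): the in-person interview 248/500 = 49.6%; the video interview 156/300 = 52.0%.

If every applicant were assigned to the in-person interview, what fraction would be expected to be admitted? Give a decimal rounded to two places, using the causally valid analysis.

0.58

Here department is a common cause — it drives both which interview format a case falls under and the outcome. The crude comparison mixes populations; the stratum-specific rates are the causally relevant ones.
Standardising the in-person interview to the population department mix: 0.214·45/51 + 0.237·77/100 + 0.263·73/150 + 0.286·53/199 = 0.575.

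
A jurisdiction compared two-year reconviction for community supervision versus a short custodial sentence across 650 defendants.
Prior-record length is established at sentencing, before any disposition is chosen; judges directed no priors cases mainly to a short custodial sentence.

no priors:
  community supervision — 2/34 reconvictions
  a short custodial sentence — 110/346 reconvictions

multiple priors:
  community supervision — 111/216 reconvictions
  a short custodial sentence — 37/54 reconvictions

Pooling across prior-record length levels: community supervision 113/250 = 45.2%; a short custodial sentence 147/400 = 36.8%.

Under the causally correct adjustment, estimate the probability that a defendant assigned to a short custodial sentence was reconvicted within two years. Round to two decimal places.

Within every prior-record length level community supervision has the lower rate, yet pooled a short custodial sentence does — Simpson's reversal.
Prior-record length satisfies the back-door criterion: it is not a descendant of the disposition, and it blocks the spurious path from disposition to outcome. Adjusting for it (i.e., using the within-prior-record length rates) gives the causal effect.
Standardising a short custodial sentence to the population prior-record length mix: 0.585·110/346 + 0.415·37/54 = 0.470.

0.47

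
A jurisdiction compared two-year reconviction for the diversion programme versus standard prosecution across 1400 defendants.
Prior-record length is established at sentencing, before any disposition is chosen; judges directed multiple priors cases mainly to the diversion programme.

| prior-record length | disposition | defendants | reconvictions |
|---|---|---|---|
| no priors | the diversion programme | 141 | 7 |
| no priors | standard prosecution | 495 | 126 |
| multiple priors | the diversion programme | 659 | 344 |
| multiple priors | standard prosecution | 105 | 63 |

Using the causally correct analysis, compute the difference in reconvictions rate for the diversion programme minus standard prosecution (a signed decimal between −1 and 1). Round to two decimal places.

-0.14

The imbalance in prior-record length arose from how defendants were allocated, not from anything the disposition did; and prior-record length independently affects the outcome. The pooled gap is confounded — condition on prior-record length.
Adjusting over the population distribution of prior-record length: 0.454·(0.050−0.255) + 0.546·(0.522−0.600) = -0.136.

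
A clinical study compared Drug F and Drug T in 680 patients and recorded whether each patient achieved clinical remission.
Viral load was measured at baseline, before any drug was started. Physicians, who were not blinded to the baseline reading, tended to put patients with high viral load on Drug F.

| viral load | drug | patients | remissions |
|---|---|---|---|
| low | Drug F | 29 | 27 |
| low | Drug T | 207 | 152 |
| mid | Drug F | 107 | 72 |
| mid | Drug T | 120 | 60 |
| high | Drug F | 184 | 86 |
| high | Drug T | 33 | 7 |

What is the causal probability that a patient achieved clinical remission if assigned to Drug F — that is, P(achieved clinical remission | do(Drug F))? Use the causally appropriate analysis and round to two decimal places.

The stratified and pooled comparisons disagree (Drug F wins within each viral load; Drug T wins overall), so the answer turns on the causal role of viral load.
Nothing the drug does changes viral load; the imbalance is an allocation artefact. With viral load also predicting the outcome, the pooled figure is confounded, and the within-stratum comparison is the causal one.
Standardising Drug F to the population viral load mix: 0.347·27/29 + 0.334·72/107 + 0.319·86/184 = 0.697.

0.70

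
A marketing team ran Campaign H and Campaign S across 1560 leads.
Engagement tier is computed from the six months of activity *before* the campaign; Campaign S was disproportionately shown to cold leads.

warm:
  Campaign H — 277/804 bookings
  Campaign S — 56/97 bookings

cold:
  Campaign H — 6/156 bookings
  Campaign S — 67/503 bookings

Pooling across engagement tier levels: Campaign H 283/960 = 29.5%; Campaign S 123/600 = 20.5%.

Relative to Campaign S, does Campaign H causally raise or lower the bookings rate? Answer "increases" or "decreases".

Within every engagement tier level Campaign S has the higher rate, yet pooled Campaign H does — Simpson's reversal.
Here engagement tier is a common cause — it drives both which campaign a case falls under and the outcome. The crude comparison mixes populations; the stratum-specific rates are the causally relevant ones.
Within each level — warm: 34.5% vs 57.7%; cold: 3.8% vs 13.3% — Campaign S is higher every time.

decreases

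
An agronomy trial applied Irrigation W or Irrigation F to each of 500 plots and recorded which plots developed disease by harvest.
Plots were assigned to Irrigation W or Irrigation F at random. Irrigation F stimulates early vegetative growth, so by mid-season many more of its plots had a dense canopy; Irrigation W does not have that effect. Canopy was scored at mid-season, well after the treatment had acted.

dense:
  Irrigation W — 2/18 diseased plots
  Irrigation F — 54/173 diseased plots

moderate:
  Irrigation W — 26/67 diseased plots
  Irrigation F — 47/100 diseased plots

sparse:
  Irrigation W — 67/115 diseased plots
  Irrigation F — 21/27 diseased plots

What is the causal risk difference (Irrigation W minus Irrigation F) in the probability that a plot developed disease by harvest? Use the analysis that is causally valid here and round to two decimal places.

The mid-season canopy-specific comparison favours Irrigation W throughout, but the pooled figures favour Irrigation F. The question is whether to condition on mid-season canopy.
Mid-season canopy is downstream of the irrigation. One should not condition on a consequence of treatment, so the overall rates are the right comparison.
The causal difference is the pooled difference: 0.475 − 0.407 = +0.068.

+0.07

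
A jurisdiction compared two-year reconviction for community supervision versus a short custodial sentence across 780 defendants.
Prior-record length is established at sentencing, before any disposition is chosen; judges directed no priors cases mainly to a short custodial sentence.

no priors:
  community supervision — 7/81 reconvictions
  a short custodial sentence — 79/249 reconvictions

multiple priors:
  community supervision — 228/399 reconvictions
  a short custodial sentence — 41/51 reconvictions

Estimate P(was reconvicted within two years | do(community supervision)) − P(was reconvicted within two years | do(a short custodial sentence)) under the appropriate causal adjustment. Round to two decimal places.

Prior-record length differs across dispositions for reasons unrelated to any effect of the disposition itself, and it separately predicts the outcome — a classic confounder. We must compare within prior-record length levels.
Adjusting over the population distribution of prior-record length: 0.423·(0.086−0.317) + 0.577·(0.571−0.804) = -0.232.

-0.23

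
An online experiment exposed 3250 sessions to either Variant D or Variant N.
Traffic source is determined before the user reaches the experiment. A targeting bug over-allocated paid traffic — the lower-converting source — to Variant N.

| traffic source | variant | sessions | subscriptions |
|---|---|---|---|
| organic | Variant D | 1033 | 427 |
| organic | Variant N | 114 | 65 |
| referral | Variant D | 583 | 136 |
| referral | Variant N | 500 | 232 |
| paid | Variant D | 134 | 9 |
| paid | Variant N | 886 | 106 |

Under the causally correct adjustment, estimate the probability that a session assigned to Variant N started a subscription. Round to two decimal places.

0.39

Nothing the variant does changes traffic source; the imbalance is an allocation artefact. With traffic source also predicting the outcome, the pooled figure is confounded, and the within-stratum comparison is the causal one.
Standardising Variant N to the population traffic source mix: 0.353·65/114 + 0.333·232/500 + 0.314·106/886 = 0.393.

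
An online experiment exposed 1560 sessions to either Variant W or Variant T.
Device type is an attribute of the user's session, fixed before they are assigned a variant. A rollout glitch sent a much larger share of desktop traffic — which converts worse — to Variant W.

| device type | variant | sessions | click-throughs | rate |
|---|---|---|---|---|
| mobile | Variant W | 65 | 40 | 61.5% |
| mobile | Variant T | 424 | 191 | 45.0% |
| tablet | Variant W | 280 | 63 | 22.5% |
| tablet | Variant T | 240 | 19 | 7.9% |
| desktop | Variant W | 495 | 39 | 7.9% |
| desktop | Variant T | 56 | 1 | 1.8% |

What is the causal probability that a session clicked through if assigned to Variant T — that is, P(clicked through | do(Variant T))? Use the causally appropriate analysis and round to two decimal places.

The device type-specific comparison favours Variant W throughout, but the pooled figures favour Variant T. The question is whether to condition on device type.
Device type is set before the variant has any effect — it is not caused by the variant — and it independently drives the outcome. That makes it a confounder, so the causal comparison is within device type levels.
Standardising Variant T to the population device type mix: 0.313·191/424 + 0.333·19/240 + 0.353·1/56 = 0.174.

0.17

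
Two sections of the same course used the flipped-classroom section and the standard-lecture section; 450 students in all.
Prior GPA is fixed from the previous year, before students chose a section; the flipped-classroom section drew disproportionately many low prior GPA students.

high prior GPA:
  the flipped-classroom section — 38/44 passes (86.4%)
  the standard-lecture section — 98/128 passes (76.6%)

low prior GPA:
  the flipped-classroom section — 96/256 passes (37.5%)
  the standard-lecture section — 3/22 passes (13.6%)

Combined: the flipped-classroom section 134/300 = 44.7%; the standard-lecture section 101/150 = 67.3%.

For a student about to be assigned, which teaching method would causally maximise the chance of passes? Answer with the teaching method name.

the flipped-classroom section is higher inside every prior GPA band stratum but the standard-lecture section is higher in aggregate. Whether to stratify depends on how prior GPA band relates to the teaching method.
Since prior GPA band is a pre-existing factor (not a product of the teaching method) and it affects the outcome on its own, it is a confounder. The stratified rates, not the pooled rate, identify the causal effect.
Within each level — high prior GPA: 86.4% vs 76.6%; low prior GPA: 37.5% vs 13.6% — the flipped-classroom section is higher every time.

the flipped-classroom section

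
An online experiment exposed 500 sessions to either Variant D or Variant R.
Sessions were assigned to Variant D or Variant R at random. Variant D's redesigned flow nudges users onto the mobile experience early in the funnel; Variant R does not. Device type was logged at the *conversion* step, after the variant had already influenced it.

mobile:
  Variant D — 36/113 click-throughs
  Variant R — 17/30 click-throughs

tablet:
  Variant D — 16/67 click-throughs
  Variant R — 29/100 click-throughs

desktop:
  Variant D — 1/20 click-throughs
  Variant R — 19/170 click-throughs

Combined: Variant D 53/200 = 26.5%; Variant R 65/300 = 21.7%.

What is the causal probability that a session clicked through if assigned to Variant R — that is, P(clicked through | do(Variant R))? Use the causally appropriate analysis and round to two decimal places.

0.22

The stratified and pooled comparisons disagree (Variant R wins within each device type; Variant D wins overall), so the answer turns on the causal role of device type.
Device type lies on the pathway variant → device type → outcome, so adjusting for it blocks the indirect effect. For the total causal effect of variant, use the unadjusted pooled rates.
So P(outcome | do(Variant R)) is just the pooled rate for Variant R: 65/300 = 0.217.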